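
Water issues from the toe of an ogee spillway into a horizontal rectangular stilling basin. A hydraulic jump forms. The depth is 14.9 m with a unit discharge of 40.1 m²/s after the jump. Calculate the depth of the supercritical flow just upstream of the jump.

y₁ = 1.35 m

V₂ = q/y₂ = 40.1/14.9 = 2.69 m/s; Fr₂ = V₂/√(g·y₂) = 0.223.
Since the conjugate-depth ratio holds either way, y₁/y₂ = ½[√(1 + 8Fr₂²) − 1] = ½[√1.396 − 1] = 0.0909.
y₁ = 0.0909 × 14.9 = 1.35 m.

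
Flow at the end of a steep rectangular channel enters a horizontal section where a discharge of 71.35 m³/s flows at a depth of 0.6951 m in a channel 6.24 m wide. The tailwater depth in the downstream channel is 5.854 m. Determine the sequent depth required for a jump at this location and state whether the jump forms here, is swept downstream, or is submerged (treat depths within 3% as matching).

q = Q/b = 71.35/6.24 = 11.43 m²/s; V₁ = q/y₁ = 16.45 m/s. Fr₁ = V₁/√(g·y₁) = 6.299.
From the momentum equation for a rectangular channel, y₂/y₁ = ½[√(1 + 8Fr₁²) − 1] = ½[√318.47 − 1] = 8.423.
y₂ = 8.423 × 0.6951 = 5.855 m.
Tailwater y_tw = 5.854 m: y_tw ≈ y₂, so the jump forms here.

y₂ = 5.855 m; the jump forms here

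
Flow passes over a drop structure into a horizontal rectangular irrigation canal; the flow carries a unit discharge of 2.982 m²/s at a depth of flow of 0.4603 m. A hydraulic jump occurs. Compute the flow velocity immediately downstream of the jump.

V₁ = q/y₁ = 2.982/0.4603 = 6.478 m/s. Fr₁ = V₁/√(g·y₁) = 6.478/√(9.81×0.4603) = 3.049.
By Bélanger, y₂/y₁ = ½[√(1 + 8Fr₁²) − 1] = ½[√75.356 − 1] = 3.840.
y₂ = 3.840 × 0.4603 = 1.768 m.
V₂ = q/y₂ = 2.982/1.768 = 1.687 m/s.

V₂ = 1.687 m/s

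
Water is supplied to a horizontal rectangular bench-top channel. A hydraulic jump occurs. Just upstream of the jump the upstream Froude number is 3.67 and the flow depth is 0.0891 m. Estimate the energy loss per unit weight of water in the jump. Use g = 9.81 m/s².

ΔE = 0.242 m

Fr₁ = 3.67 (given).
By Bélanger, y₂/y₁ = ½[√(1 + 8Fr₁²) − 1] = ½[√108.8 − 1] = 4.71.
y₂ = 4.71 × 0.0891 = 0.420 m.
Head loss: ΔE = (y₂ − y₁)³/(4y₁y₂) = (0.420 − 0.0891)³/(4×0.0891×0.420) = 0.0362/0.150 = 0.242 m.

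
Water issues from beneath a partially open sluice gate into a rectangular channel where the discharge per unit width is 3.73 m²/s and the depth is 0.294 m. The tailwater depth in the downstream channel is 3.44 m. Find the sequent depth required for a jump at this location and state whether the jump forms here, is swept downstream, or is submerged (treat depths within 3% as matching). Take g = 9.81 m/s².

V₁ = q/y₁ = 3.73/0.294 = 12.7 m/s. Fr₁ = V₁/√(g·y₁) = 12.7/√(9.81×0.294) = 7.47.
From the momentum equation for a rectangular channel, y₂/y₁ = ½[√(1 + 8Fr₁²) − 1] = ½[√447.5 − 1] = 10.1.
y₂ = 10.1 × 0.294 = 2.96 m.
Tailwater y_tw = 3.44 m: y_tw > y₂, so the jump is submerged.

y₂ = 2.96 m; the jump is submerged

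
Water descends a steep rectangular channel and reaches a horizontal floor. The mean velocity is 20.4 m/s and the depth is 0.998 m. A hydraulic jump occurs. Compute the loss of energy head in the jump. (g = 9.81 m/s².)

ΔE = 13.2 m

Fr₁ = V₁/√(g·y₁) = 20.4/√(9.81×0.998) = 6.52.
Bélanger equation: y₂/y₁ = ½[√(1 + 8Fr₁²) − 1] = ½[√341.1 − 1] = 8.73.
y₂ = 8.73 × 0.998 = 8.72 m.
q = V₁·y₁ = 20.4 × 0.998 = 20.4 m²/s. V₂ = q/y₂ = 20.4/8.72 = 2.34 m/s. E₁ = y₁ + V₁²/2g = 22.2 m; E₂ = y₂ + V₂²/2g = 8.99 m. ΔE = E₁ − E₂ = 13.2 m.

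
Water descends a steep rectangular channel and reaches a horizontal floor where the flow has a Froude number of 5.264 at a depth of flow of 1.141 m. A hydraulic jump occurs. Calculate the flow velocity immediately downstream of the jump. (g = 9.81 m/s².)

Fr₁ = 5.264 (given).
Sequent-depth ratio: y₂/y₁ = ½[√(1 + 8Fr₁²) − 1] = ½[√222.68 − 1] = 6.961.
y₂ = 6.961 × 1.141 = 7.943 m.
V₁ = Fr₁·√(g·y₁) = 5.264×√(9.81×1.141) = 17.61 m/s; q = V₁·y₁ = 20.09 m²/s.
V₂ = q/y₂ = 20.09/7.943 = 2.530 m/s.

V₂ = 2.530 m/s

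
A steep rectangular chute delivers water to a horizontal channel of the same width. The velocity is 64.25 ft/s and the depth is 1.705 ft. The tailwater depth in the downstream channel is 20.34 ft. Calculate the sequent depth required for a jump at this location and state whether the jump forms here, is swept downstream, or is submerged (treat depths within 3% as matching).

Fr₁ = V₁/√(g·y₁) = 64.25/√(32.2×1.705) = 8.671.
Bélanger equation: y₂/y₁ = ½[√(1 + 8Fr₁²) − 1] = ½[√602.53 − 1] = 11.77.
y₂ = 11.77 × 1.705 = 20.07 ft.
Tailwater y_tw = 20.34 ft: y_tw ≈ y₂, so the jump forms here.

y₂ = 20.07 ft; the jump forms here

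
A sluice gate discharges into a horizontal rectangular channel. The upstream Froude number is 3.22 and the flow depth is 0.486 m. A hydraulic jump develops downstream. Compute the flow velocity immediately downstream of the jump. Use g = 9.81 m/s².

V₂ = 1.72 m/s

Fr₁ = 3.22 (given).
Bélanger equation: y₂/y₁ = ½[√(1 + 8Fr₁²) − 1] = ½[√83.95 − 1] = 4.08.
y₂ = 4.08 × 0.486 = 1.98 m.
V₁ = Fr₁·√(g·y₁) = 3.22×√(9.81×0.486) = 7.03 m/s; q = V₁·y₁ = 3.42 m²/s.
V₂ = q/y₂ = 3.42/1.98 = 1.72 m/s.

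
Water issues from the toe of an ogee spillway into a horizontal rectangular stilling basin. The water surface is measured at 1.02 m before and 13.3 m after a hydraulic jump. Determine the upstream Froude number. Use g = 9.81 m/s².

For a rectangular channel the momentum equation gives q² = ½·g·y₁·y₂·(y₁ + y₂) = ½×9.81×1.02×13.3×14.3 = 953.
q = √953 = 30.9 m²/s.
V₁ = q/y₁ = 30.3 m/s; Fr₁ = V₁/√(g·y₁) = 9.57.

Fr₁ = 9.57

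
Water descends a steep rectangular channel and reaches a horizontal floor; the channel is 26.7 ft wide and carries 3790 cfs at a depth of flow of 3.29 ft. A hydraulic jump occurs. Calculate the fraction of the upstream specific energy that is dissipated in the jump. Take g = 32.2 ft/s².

q = Q/b = 3790/26.7 = 142 ft²/s; V₁ = q/y₁ = 43.1 ft/s. Fr₁ = V₁/√(g·y₁) = 4.19.
Conjugate-depth relation: y₂/y₁ = ½[√(1 + 8Fr₁²) − 1] = ½[√141.6 − 1] = 5.45.
y₂ = 5.45 × 3.29 = 17.9 ft.
E₁ = y₁ + V₁²/2g = 32.2 ft. ΔE = (y₂ − y₁)³/(4y₁y₂) = 13.3 ft. ΔE/E₁ = 13.3/32.2 = 0.413.

ΔE/E₁ = 0.413 (41.3%)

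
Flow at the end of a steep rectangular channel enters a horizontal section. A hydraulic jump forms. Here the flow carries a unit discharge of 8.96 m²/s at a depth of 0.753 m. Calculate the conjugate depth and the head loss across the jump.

V₁ = q/y₁ = 8.96/0.753 = 11.9 m/s. Fr₁ = V₁/√(g·y₁) = 11.9/√(9.81×0.753) = 4.38.
Bélanger equation: y₂/y₁ = ½[√(1 + 8Fr₁²) − 1] = ½[√154.3 − 1] = 5.71.
y₂ = 5.71 × 0.753 = 4.30 m.
V₂ = q/y₂ = 8.96/4.30 = 2.08 m/s. E₁ = y₁ + V₁²/2g = 7.97 m; E₂ = y₂ + V₂²/2g = 4.52 m. ΔE = E₁ − E₂ = 3.45 m.

y₂ = 4.30 m; ΔE = 3.45 m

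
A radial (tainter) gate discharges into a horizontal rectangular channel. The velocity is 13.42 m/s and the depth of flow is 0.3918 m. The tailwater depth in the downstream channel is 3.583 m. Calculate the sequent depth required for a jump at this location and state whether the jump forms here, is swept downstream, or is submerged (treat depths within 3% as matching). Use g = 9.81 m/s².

y₂ = 3.602 m; the jump forms here

Fr₁ = V₁/√(g·y₁) = 13.42/√(9.81×0.3918) = 6.845.
By Bélanger, y₂/y₁ = ½[√(1 + 8Fr₁²) − 1] = ½[√375.85 − 1] = 9.193.
y₂ = 9.193 × 0.3918 = 3.602 m.
Tailwater y_tw = 3.583 m: y_tw ≈ y₂, so the jump forms here.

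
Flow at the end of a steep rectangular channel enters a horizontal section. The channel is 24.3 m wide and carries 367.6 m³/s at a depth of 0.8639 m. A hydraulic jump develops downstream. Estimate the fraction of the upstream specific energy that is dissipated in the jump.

q = Q/b = 367.6/24.3 = 15.13 m²/s; V₁ = q/y₁ = 17.51 m/s. Fr₁ = V₁/√(g·y₁) = 6.015.
Sequent-depth ratio: y₂/y₁ = ½[√(1 + 8Fr₁²) − 1] = ½[√290.45 − 1] = 8.021.
y₂ = 8.021 × 0.8639 = 6.930 m.
E₁ = y₁ + V₁²/2g = 16.49 m. ΔE = (y₂ − y₁)³/(4y₁y₂) = 9.320 m. ΔE/E₁ = 9.320/16.49 = 0.565.

ΔE/E₁ = 0.565 (56.5%)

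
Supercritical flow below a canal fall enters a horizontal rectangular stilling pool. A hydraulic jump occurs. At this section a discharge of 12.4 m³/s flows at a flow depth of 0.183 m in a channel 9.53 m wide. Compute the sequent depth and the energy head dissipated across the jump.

q = Q/b = 12.4/9.53 = 1.30 m²/s; V₁ = q/y₁ = 7.11 m/s. Fr₁ = V₁/√(g·y₁) = 5.31.
Sequent-depth ratio: y₂/y₁ = ½[√(1 + 8Fr₁²) − 1] = ½[√226.3 − 1] = 7.02.
y₂ = 7.02 × 0.183 = 1.28 m.
V₂ = q/y₂ = 1.30/1.28 = 1.01 m/s. E₁ = y₁ + V₁²/2g = 2.76 m; E₂ = y₂ + V₂²/2g = 1.34 m. ΔE = E₁ − E₂ = 1.42 m.

y₂ = 1.28 m; ΔE = 1.42 m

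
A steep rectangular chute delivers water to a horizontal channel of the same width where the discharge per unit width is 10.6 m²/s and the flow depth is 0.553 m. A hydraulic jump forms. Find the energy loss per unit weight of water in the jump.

ΔE = 13.0 m

V₁ = q/y₁ = 10.6/0.553 = 19.2 m/s. Fr₁ = V₁/√(g·y₁) = 19.2/√(9.81×0.553) = 8.23.
By Bélanger, y₂/y₁ = ½[√(1 + 8Fr₁²) − 1] = ½[√542.8 − 1] = 11.1.
y₂ = 11.1 × 0.553 = 6.17 m.
V₂ = q/y₂ = 10.6/6.17 = 1.72 m/s. E₁ = y₁ + V₁²/2g = 19.3 m; E₂ = y₂ + V₂²/2g = 6.32 m. ΔE = E₁ − E₂ = 13.0 m.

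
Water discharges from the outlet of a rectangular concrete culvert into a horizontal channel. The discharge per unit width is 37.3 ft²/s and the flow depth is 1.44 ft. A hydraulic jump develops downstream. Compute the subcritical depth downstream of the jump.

V₁ = q/y₁ = 37.3/1.44 = 25.9 ft/s. Fr₁ = V₁/√(g·y₁) = 25.9/√(32.2×1.44) = 3.80.
Conjugate-depth relation: y₂/y₁ = ½[√(1 + 8Fr₁²) − 1] = ½[√116.8 − 1] = 4.90.
y₂ = 4.90 × 1.44 = 7.06 ft.

y₂ = 7.06 ft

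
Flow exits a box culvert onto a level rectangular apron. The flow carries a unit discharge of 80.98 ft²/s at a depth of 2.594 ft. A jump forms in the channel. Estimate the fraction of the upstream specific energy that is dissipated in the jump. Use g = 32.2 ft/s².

ΔE/E₁ = 0.318 (31.8%)

V₁ = q/y₁ = 80.98/2.594 = 31.22 ft/s. Fr₁ = V₁/√(g·y₁) = 31.22/√(32.2×2.594) = 3.416.
Sequent-depth ratio: y₂/y₁ = ½[√(1 + 8Fr₁²) − 1] = ½[√94.343 − 1] = 4.357.
y₂ = 4.357 × 2.594 = 11.30 ft.
E₁ = y₁ + V₁²/2g = 17.73 ft. ΔE = (y₂ − y₁)³/(4y₁y₂) = 5.629 ft. ΔE/E₁ = 5.629/17.73 = 0.318.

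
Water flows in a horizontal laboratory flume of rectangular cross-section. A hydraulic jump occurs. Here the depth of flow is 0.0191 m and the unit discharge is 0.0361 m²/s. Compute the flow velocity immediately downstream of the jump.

V₁ = q/y₁ = 0.0361/0.0191 = 1.89 m/s. Fr₁ = V₁/√(g·y₁) = 1.89/√(9.81×0.0191) = 4.37.
By Bélanger, y₂/y₁ = ½[√(1 + 8Fr₁²) − 1] = ½[√153.5 − 1] = 5.70.
y₂ = 5.70 × 0.0191 = 0.109 m.
V₂ = q/y₂ = 0.0361/0.109 = 0.332 m/s.

V₂ = 0.332 m/s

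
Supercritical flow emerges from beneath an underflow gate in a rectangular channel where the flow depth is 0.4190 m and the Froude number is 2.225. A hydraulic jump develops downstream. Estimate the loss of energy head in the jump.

ΔE = 0.1869 m

Fr₁ = 2.225 (given).
Bélanger equation: y₂/y₁ = ½[√(1 + 8Fr₁²) − 1] = ½[√40.605 − 1] = 2.686.
y₂ = 2.686 × 0.4190 = 1.125 m.
Head loss: ΔE = (y₂ − y₁)³/(4y₁y₂) = (1.125 − 0.4190)³/(4×0.4190×1.125) = 0.3526/1.886 = 0.1869 m.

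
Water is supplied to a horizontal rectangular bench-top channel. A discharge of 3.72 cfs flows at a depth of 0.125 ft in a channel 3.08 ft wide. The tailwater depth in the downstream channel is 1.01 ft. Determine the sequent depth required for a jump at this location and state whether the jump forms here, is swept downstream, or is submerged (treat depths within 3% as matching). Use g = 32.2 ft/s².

y₂ = 0.791 ft; the jump is submerged

q = Q/b = 3.72/3.08 = 1.21 ft²/s; V₁ = q/y₁ = 9.66 ft/s. Fr₁ = V₁/√(g·y₁) = 4.82.
By Bélanger, y₂/y₁ = ½[√(1 + 8Fr₁²) − 1] = ½[√186.6 − 1] = 6.33.
y₂ = 6.33 × 0.125 = 0.791 ft.
Tailwater y_tw = 1.01 ft: y_tw > y₂, so the jump is submerged.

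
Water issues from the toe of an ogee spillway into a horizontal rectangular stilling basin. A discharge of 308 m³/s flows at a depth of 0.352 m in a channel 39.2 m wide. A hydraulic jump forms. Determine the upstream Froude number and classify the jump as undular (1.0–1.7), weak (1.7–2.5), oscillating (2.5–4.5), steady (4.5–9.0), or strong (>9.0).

Fr₁ = 12.0; strong jump

q = Q/b = 308/39.2 = 7.86 m²/s; V₁ = q/y₁ = 22.3 m/s. Fr₁ = V₁/√(g·y₁) = 12.0.
Fr₁ = 12.0 lies in the strong range.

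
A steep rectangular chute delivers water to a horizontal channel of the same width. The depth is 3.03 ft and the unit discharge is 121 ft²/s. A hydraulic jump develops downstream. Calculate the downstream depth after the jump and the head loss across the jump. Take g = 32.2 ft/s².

V₁ = q/y₁ = 121/3.03 = 39.9 ft/s. Fr₁ = V₁/√(g·y₁) = 39.9/√(32.2×3.03) = 4.04.
Conjugate-depth relation: y₂/y₁ = ½[√(1 + 8Fr₁²) − 1] = ½[√131.8 − 1] = 5.24.
y₂ = 5.24 × 3.03 = 15.9 ft.
Head loss: ΔE = (y₂ − y₁)³/(4y₁y₂) = (15.9 − 3.03)³/(4×3.03×15.9) = 2119/192 = 11.0 ft.

y₂ = 15.9 ft; ΔE = 11.0 ft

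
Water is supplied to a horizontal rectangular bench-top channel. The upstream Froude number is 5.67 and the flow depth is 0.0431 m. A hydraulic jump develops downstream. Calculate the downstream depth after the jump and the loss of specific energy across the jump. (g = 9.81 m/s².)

Fr₁ = 5.67 (given).
From the momentum equation for a rectangular channel, y₂/y₁ = ½[√(1 + 8Fr₁²) − 1] = ½[√258.2 − 1] = 7.53.
y₂ = 7.53 × 0.0431 = 0.325 m.
V₁ = Fr₁·√(g·y₁) = 5.67×√(9.81×0.0431) = 3.69 m/s; q = V₁·y₁ = 0.159 m²/s. V₂ = q/y₂ = 0.159/0.325 = 0.489 m/s. E₁ = y₁ + V₁²/2g = 0.736 m; E₂ = y₂ + V₂²/2g = 0.337 m. ΔE = E₁ − E₂ = 0.399 m.

y₂ = 0.325 m; ΔE = 0.399 m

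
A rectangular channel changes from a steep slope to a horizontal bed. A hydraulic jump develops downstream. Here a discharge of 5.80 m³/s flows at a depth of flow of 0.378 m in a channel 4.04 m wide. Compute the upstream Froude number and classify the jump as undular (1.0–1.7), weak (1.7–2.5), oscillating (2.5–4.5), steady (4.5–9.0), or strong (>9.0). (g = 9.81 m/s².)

Fr₁ = 1.97; weak jump

q = Q/b = 5.80/4.04 = 1.44 m²/s; V₁ = q/y₁ = 3.80 m/s. Fr₁ = V₁/√(g·y₁) = 1.97.
Fr₁ = 1.97 lies in the weak range.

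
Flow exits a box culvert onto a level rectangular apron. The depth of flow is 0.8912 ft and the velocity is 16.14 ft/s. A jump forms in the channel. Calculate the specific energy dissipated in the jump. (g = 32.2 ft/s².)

ΔE = 1.277 ft

Fr₁ = V₁/√(g·y₁) = 16.14/√(32.2×0.8912) = 3.013.
Conjugate-depth relation: y₂/y₁ = ½[√(1 + 8Fr₁²) − 1] = ½[√73.622 − 1] = 3.790.
y₂ = 3.790 × 0.8912 = 3.378 ft.
q = V₁·y₁ = 16.14 × 0.8912 = 14.38 ft²/s. V₂ = q/y₂ = 14.38/3.378 = 4.258 ft/s. E₁ = y₁ + V₁²/2g = 4.936 ft; E₂ = y₂ + V₂²/2g = 3.659 ft. ΔE = E₁ − E₂ = 1.277 ft.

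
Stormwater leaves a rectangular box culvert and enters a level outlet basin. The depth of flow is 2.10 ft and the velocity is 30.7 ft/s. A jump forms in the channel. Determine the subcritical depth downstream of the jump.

Fr₁ = V₁/√(g·y₁) = 30.7/√(32.2×2.10) = 3.73.
By Bélanger, y₂/y₁ = ½[√(1 + 8Fr₁²) − 1] = ½[√112.5 − 1] = 4.80.
y₂ = 4.80 × 2.10 = 10.1 ft.

y₂ = 10.1 ft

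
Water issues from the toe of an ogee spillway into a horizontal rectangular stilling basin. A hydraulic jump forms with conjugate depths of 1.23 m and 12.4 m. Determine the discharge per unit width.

For a rectangular channel the momentum equation gives q² = ½·g·y₁·y₂·(y₁ + y₂) = ½×9.81×1.23×12.4×13.6 = 1020.
q = √1020 = 31.9 m²/s.

q = 31.9 m²/s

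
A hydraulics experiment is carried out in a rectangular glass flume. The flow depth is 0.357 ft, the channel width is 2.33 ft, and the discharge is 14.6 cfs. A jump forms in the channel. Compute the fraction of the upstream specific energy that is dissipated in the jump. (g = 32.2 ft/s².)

ΔE/E₁ = 0.505 (50.5%)

q = Q/b = 14.6/2.33 = 6.27 ft²/s; V₁ = q/y₁ = 17.6 ft/s. Fr₁ = V₁/√(g·y₁) = 5.18.
By Bélanger, y₂/y₁ = ½[√(1 + 8Fr₁²) − 1] = ½[√215.4 − 1] = 6.84.
y₂ = 6.84 × 0.357 = 2.44 ft.
E₁ = y₁ + V₁²/2g = 5.14 ft. ΔE = (y₂ − y₁)³/(4y₁y₂) = 2.60 ft. ΔE/E₁ = 2.60/5.14 = 0.505.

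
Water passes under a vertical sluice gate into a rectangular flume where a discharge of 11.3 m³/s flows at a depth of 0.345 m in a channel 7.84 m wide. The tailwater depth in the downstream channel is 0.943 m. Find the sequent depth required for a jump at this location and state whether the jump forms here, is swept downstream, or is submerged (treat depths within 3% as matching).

y₂ = 0.949 m; the jump forms here

q = Q/b = 11.3/7.84 = 1.44 m²/s; V₁ = q/y₁ = 4.18 m/s. Fr₁ = V₁/√(g·y₁) = 2.27.
Sequent-depth ratio: y₂/y₁ = ½[√(1 + 8Fr₁²) − 1] = ½[√42.26 − 1] = 2.75.
y₂ = 2.75 × 0.345 = 0.949 m.
Tailwater y_tw = 0.943 m: y_tw ≈ y₂, so the jump forms here.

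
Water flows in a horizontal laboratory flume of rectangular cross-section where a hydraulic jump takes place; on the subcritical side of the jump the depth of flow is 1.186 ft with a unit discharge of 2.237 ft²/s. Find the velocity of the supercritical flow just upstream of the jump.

V₁ = 11.75 ft/s

V₂ = q/y₂ = 2.237/1.186 = 1.886 ft/s; Fr₂ = V₂/√(g·y₂) = 0.3052.
From the momentum equation (using Fr₂), y₁/y₂ = ½[√(1 + 8Fr₂²) − 1] = ½[√1.7453 − 1] = 0.1605.
y₁ = 0.1605 × 1.186 = 0.1904 ft.
V₁ = q/y₁ = 2.237/0.1904 = 11.75 ft/s.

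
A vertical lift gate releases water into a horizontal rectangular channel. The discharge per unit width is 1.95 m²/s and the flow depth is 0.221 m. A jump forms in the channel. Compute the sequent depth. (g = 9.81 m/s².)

y₂ = 1.77 m

V₁ = q/y₁ = 1.95/0.221 = 8.82 m/s. Fr₁ = V₁/√(g·y₁) = 8.82/√(9.81×0.221) = 5.99.
From the momentum equation for a rectangular channel, y₂/y₁ = ½[√(1 + 8Fr₁²) − 1] = ½[√288.3 − 1] = 7.99.
y₂ = 7.99 × 0.221 = 1.77 m.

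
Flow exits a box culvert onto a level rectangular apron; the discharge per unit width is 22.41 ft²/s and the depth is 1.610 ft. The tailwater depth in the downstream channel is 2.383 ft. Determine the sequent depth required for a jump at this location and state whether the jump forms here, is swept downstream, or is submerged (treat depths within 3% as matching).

y₂ = 3.670 ft; the jump is swept downstream

V₁ = q/y₁ = 22.41/1.610 = 13.92 ft/s. Fr₁ = V₁/√(g·y₁) = 13.92/√(32.2×1.610) = 1.933.
From the momentum equation for a rectangular channel, y₂/y₁ = ½[√(1 + 8Fr₁²) − 1] = ½[√30.898 − 1] = 2.279.
y₂ = 2.279 × 1.610 = 3.670 ft.
Tailwater y_tw = 2.383 ft: y_tw < y₂, so the jump is swept downstream.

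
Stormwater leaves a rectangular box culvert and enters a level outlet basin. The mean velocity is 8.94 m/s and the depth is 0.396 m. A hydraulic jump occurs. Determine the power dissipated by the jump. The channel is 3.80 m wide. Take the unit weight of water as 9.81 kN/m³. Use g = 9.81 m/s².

P = 264 kW

Fr₁ = V₁/√(g·y₁) = 8.94/√(9.81×0.396) = 4.54.
Conjugate-depth relation: y₂/y₁ = ½[√(1 + 8Fr₁²) − 1] = ½[√165.6 − 1] = 5.93.
y₂ = 5.93 × 0.396 = 2.35 m.
q = V₁·y₁ = 8.94 × 0.396 = 3.54 m²/s. V₂ = q/y₂ = 3.54/2.35 = 1.51 m/s. E₁ = y₁ + V₁²/2g = 4.47 m; E₂ = y₂ + V₂²/2g = 2.47 m. ΔE = E₁ − E₂ = 2.00 m.
Q = q·b = 3.54 × 3.80 = 13.5 m³/s. P = γ·Q·ΔE = 9.81 × 13.5 × 2.00 = 264 kW.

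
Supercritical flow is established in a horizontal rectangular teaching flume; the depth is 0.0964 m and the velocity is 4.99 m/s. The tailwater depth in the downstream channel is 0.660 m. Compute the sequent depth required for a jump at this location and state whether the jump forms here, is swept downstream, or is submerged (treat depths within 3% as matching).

y₂ = 0.653 m; the jump forms here

Fr₁ = V₁/√(g·y₁) = 4.99/√(9.81×0.0964) = 5.13.
By Bélanger, y₂/y₁ = ½[√(1 + 8Fr₁²) − 1] = ½[√211.6 − 1] = 6.77.
y₂ = 6.77 × 0.0964 = 0.653 m.
Tailwater y_tw = 0.660 m: y_tw ≈ y₂, so the jump forms here.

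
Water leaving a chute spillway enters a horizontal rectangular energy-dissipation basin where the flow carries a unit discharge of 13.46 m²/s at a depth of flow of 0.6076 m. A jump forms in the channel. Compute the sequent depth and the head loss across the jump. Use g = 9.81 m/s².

V₁ = q/y₁ = 13.46/0.6076 = 22.15 m/s. Fr₁ = V₁/√(g·y₁) = 22.15/√(9.81×0.6076) = 9.074.
From the momentum equation for a rectangular channel, y₂/y₁ = ½[√(1 + 8Fr₁²) − 1] = ½[√659.65 − 1] = 12.34.
y₂ = 12.34 × 0.6076 = 7.499 m.
Head loss: ΔE = (y₂ − y₁)³/(4y₁y₂) = (7.499 − 0.6076)³/(4×0.6076×7.499) = 327.3/18.23 = 17.96 m.

y₂ = 7.499 m; ΔE = 17.96 m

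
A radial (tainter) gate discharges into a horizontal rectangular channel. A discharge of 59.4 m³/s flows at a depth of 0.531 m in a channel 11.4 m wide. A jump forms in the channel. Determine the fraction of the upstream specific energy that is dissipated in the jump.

q = Q/b = 59.4/11.4 = 5.21 m²/s; V₁ = q/y₁ = 9.81 m/s. Fr₁ = V₁/√(g·y₁) = 4.30.
Conjugate-depth relation: y₂/y₁ = ½[√(1 + 8Fr₁²) − 1] = ½[√148.9 − 1] = 5.60.
y₂ = 5.60 × 0.531 = 2.97 m.
E₁ = y₁ + V₁²/2g = 5.44 m. ΔE = (y₂ − y₁)³/(4y₁y₂) = 2.31 m. ΔE/E₁ = 2.31/5.44 = 0.424.

ΔE/E₁ = 0.424 (42.4%)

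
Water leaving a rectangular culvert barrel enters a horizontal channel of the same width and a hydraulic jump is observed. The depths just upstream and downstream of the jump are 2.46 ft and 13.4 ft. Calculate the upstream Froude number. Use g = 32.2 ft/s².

Fr₁ = 4.19

For a rectangular channel the momentum equation gives q² = ½·g·y₁·y₂·(y₁ + y₂) = ½×32.2×2.46×13.4×15.9 = 8417.
q = √8417 = 91.7 ft²/s.
V₁ = q/y₁ = 37.3 ft/s; Fr₁ = V₁/√(g·y₁) = 4.19.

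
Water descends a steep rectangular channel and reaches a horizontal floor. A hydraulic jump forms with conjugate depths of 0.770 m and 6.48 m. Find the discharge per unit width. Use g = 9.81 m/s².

For a rectangular channel the momentum equation gives q² = ½·g·y₁·y₂·(y₁ + y₂) = ½×9.81×0.770×6.48×7.25 = 177.
q = √177 = 13.3 m²/s.

q = 13.3 m²/s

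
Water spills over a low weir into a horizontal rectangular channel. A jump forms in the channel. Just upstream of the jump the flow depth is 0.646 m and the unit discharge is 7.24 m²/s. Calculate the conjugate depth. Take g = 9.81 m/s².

y₂ = 3.76 m

V₁ = q/y₁ = 7.24/0.646 = 11.2 m/s. Fr₁ = V₁/√(g·y₁) = 11.2/√(9.81×0.646) = 4.45.
Sequent-depth ratio: y₂/y₁ = ½[√(1 + 8Fr₁²) − 1] = ½[√159.6 − 1] = 5.82.
y₂ = 5.82 × 0.646 = 3.76 m.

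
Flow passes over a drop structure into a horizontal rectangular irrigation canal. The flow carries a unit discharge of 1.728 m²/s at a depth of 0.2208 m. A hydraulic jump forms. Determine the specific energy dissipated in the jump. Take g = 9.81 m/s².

V₁ = q/y₁ = 1.728/0.2208 = 7.826 m/s. Fr₁ = V₁/√(g·y₁) = 7.826/√(9.81×0.2208) = 5.318.
From the momentum equation for a rectangular channel, y₂/y₁ = ½[√(1 + 8Fr₁²) − 1] = ½[√227.21 − 1] = 7.037.
y₂ = 7.037 × 0.2208 = 1.554 m.
V₂ = q/y₂ = 1.728/1.554 = 1.112 m/s. E₁ = y₁ + V₁²/2g = 3.342 m; E₂ = y₂ + V₂²/2g = 1.617 m. ΔE = E₁ − E₂ = 1.726 m.

ΔE = 1.726 m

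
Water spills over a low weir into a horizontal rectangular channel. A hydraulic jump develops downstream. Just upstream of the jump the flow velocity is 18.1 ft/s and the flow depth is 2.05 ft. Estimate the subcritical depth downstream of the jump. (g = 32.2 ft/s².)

Fr₁ = V₁/√(g·y₁) = 18.1/√(32.2×2.05) = 2.23.
Conjugate-depth relation: y₂/y₁ = ½[√(1 + 8Fr₁²) − 1] = ½[√40.70 − 1] = 2.69.
y₂ = 2.69 × 2.05 = 5.51 ft.

y₂ = 5.51 ft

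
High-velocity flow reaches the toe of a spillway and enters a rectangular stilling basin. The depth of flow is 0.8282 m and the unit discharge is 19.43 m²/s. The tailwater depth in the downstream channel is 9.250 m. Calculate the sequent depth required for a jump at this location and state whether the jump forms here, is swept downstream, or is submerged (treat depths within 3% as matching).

V₁ = q/y₁ = 19.43/0.8282 = 23.46 m/s. Fr₁ = V₁/√(g·y₁) = 23.46/√(9.81×0.8282) = 8.231.
Conjugate-depth relation: y₂/y₁ = ½[√(1 + 8Fr₁²) − 1] = ½[√542.95 − 1] = 11.15.
y₂ = 11.15 × 0.8282 = 9.235 m.
Tailwater y_tw = 9.250 m: y_tw ≈ y₂, so the jump forms here.

y₂ = 9.235 m; the jump forms here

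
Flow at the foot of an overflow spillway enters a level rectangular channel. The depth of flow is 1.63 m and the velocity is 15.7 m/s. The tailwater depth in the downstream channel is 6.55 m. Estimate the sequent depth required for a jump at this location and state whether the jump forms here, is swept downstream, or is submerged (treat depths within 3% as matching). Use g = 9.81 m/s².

Fr₁ = V₁/√(g·y₁) = 15.7/√(9.81×1.63) = 3.93.
Conjugate-depth relation: y₂/y₁ = ½[√(1 + 8Fr₁²) − 1] = ½[√124.3 − 1] = 5.07.
y₂ = 5.07 × 1.63 = 8.27 m.
Tailwater y_tw = 6.55 m: y_tw < y₂, so the jump is swept downstream.

y₂ = 8.27 m; the jump is swept downstream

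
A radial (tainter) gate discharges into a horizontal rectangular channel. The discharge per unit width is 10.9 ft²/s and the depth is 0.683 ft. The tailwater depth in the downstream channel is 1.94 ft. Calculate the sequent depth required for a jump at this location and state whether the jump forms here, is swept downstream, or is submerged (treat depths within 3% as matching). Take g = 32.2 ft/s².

y₂ = 2.96 ft; the jump is swept downstream

V₁ = q/y₁ = 10.9/0.683 = 16.0 ft/s. Fr₁ = V₁/√(g·y₁) = 16.0/√(32.2×0.683) = 3.40.
Bélanger equation: y₂/y₁ = ½[√(1 + 8Fr₁²) − 1] = ½[√93.65 − 1] = 4.34.
y₂ = 4.34 × 0.683 = 2.96 ft.
Tailwater y_tw = 1.94 ft: y_tw < y₂, so the jump is swept downstream.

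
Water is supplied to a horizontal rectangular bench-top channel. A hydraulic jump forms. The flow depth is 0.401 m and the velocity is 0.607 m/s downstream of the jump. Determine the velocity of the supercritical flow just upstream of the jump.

V₁ = 3.76 m/s

Fr₂ = V₂/√(g·y₂) = 0.607/√(9.81×0.401) = 0.306.
Since the conjugate-depth ratio holds either way, y₁/y₂ = ½[√(1 + 8Fr₂²) − 1] = ½[√1.749 − 1] = 0.161.
y₁ = 0.161 × 0.401 = 0.0647 m.
V₁ = q/y₁ = 0.243/0.0647 = 3.76 m/s.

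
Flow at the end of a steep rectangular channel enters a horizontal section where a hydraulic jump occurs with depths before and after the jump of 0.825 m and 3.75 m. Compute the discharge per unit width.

For a rectangular channel the momentum equation gives q² = ½·g·y₁·y₂·(y₁ + y₂) = ½×9.81×0.825×3.75×4.58 = 69.4.
q = √69.4 = 8.33 m²/s.

q = 8.33 m²/s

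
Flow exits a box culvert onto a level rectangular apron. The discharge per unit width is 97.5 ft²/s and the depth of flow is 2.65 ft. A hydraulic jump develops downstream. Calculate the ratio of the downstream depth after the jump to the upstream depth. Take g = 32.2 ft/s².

y₂/y₁ = 5.15

V₁ = q/y₁ = 97.5/2.65 = 36.8 ft/s. Fr₁ = V₁/√(g·y₁) = 36.8/√(32.2×2.65) = 3.98.
Conjugate-depth relation: y₂/y₁ = ½[√(1 + 8Fr₁²) − 1] = ½[√127.9 − 1] = 5.15.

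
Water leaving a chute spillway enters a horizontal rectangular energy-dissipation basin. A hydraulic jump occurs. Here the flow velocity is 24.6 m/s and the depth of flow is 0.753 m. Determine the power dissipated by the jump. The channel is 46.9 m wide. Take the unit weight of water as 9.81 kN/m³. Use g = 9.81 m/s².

Fr₁ = V₁/√(g·y₁) = 24.6/√(9.81×0.753) = 9.05.
By Bélanger, y₂/y₁ = ½[√(1 + 8Fr₁²) − 1] = ½[√656.4 − 1] = 12.3.
y₂ = 12.3 × 0.753 = 9.27 m.
q = V₁·y₁ = 24.6 × 0.753 = 18.5 m²/s. V₂ = q/y₂ = 18.5/9.27 = 2.00 m/s. E₁ = y₁ + V₁²/2g = 31.6 m; E₂ = y₂ + V₂²/2g = 9.47 m. ΔE = E₁ − E₂ = 22.1 m.
Q = q·b = 18.5 × 46.9 = 869 m³/s. P = γ·Q·ΔE = 9.81 × 869 × 22.1 = 188554 kW.

P = 188554 kW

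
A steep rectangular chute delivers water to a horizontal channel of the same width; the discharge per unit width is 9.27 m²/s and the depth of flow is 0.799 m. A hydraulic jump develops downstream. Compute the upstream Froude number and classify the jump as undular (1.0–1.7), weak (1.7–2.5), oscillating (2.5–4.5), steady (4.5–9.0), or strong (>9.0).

Fr₁ = 4.14; oscillating jump

V₁ = q/y₁ = 9.27/0.799 = 11.6 m/s. Fr₁ = V₁/√(g·y₁) = 11.6/√(9.81×0.799) = 4.14.
Fr₁ = 4.14 lies in the oscillating range.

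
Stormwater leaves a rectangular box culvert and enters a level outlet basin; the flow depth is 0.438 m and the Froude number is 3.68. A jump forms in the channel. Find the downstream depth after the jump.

Fr₁ = 3.68 (given).
Bélanger equation: y₂/y₁ = ½[√(1 + 8Fr₁²) − 1] = ½[√109.3 − 1] = 4.73.
y₂ = 4.73 × 0.438 = 2.07 m.

y₂ = 2.07 m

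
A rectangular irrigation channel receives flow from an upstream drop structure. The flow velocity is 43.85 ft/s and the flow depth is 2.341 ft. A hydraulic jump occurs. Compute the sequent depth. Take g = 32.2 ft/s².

Fr₁ = V₁/√(g·y₁) = 43.85/√(32.2×2.341) = 5.051.
Conjugate-depth relation: y₂/y₁ = ½[√(1 + 8Fr₁²) − 1] = ½[√205.07 − 1] = 6.660.
y₂ = 6.660 × 2.341 = 15.59 ft.

y₂ = 15.59 ft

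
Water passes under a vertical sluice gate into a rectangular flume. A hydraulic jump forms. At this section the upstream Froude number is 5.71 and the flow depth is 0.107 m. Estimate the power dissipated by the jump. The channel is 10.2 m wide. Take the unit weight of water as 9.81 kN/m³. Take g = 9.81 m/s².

Fr₁ = 5.71 (given).
Sequent-depth ratio: y₂/y₁ = ½[√(1 + 8Fr₁²) − 1] = ½[√261.8 − 1] = 7.59.
y₂ = 7.59 × 0.107 = 0.812 m.
V₁ = Fr₁·√(g·y₁) = 5.71×√(9.81×0.107) = 5.85 m/s; q = V₁·y₁ = 0.626 m²/s. V₂ = q/y₂ = 0.626/0.812 = 0.771 m/s. E₁ = y₁ + V₁²/2g = 1.85 m; E₂ = y₂ + V₂²/2g = 0.842 m. ΔE = E₁ − E₂ = 1.01 m.
Q = q·b = 0.626 × 10.2 = 6.38 m³/s. P = γ·Q·ΔE = 9.81 × 6.38 × 1.01 = 63.2 kW.

P = 63.2 kW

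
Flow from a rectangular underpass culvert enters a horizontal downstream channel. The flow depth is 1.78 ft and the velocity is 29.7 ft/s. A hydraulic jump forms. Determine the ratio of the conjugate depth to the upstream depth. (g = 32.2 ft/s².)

Fr₁ = V₁/√(g·y₁) = 29.7/√(32.2×1.78) = 3.92.
Sequent-depth ratio: y₂/y₁ = ½[√(1 + 8Fr₁²) − 1] = ½[√124.1 − 1] = 5.07.

y₂/y₁ = 5.07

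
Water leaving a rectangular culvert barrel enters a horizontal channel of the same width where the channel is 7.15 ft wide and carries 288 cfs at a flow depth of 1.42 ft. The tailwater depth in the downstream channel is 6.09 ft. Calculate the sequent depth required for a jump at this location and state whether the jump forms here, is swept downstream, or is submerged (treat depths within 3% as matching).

q = Q/b = 288/7.15 = 40.3 ft²/s; V₁ = q/y₁ = 28.4 ft/s. Fr₁ = V₁/√(g·y₁) = 4.19.
Bélanger equation: y₂/y₁ = ½[√(1 + 8Fr₁²) − 1] = ½[√141.8 − 1] = 5.45.
y₂ = 5.45 × 1.42 = 7.74 ft.
Tailwater y_tw = 6.09 ft: y_tw < y₂, so the jump is swept downstream.

y₂ = 7.74 ft; the jump is swept downstream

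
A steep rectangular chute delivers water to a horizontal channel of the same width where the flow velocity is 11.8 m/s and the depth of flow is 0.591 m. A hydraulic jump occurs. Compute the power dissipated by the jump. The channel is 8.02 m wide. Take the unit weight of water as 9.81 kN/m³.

Fr₁ = V₁/√(g·y₁) = 11.8/√(9.81×0.591) = 4.90.
Conjugate-depth relation: y₂/y₁ = ½[√(1 + 8Fr₁²) − 1] = ½[√193.1 − 1] = 6.45.
y₂ = 6.45 × 0.591 = 3.81 m.
Head loss: ΔE = (y₂ − y₁)³/(4y₁y₂) = (3.81 − 0.591)³/(4×0.591×3.81) = 33.4/9.01 = 3.71 m.
q = V₁·y₁ = 11.8 × 0.591 = 6.97 m²/s. Q = q·b = 6.97 × 8.02 = 55.9 m³/s. P = γ·Q·ΔE = 9.81 × 55.9 × 3.71 = 2033 kW.

P = 2033 kW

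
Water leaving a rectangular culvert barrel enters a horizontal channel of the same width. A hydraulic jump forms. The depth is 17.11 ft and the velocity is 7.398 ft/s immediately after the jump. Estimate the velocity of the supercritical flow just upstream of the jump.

V₁ = 43.56 ft/s

Fr₂ = V₂/√(g·y₂) = 7.398/√(32.2×17.11) = 0.3152.
Applying the sequent-depth relation in reverse, y₁/y₂ = ½[√(1 + 8Fr₂²) − 1] = ½[√1.7947 − 1] = 0.1698.
y₁ = 0.1698 × 17.11 = 2.906 ft.
V₁ = q/y₁ = 126.6/2.906 = 43.56 ft/s.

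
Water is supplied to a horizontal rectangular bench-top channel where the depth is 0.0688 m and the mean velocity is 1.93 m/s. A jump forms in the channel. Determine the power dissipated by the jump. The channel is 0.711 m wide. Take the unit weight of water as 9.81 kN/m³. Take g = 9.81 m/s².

Fr₁ = V₁/√(g·y₁) = 1.93/√(9.81×0.0688) = 2.35.
By Bélanger, y₂/y₁ = ½[√(1 + 8Fr₁²) − 1] = ½[√45.15 − 1] = 2.86.
y₂ = 2.86 × 0.0688 = 0.197 m.
Head loss: ΔE = (y₂ − y₁)³/(4y₁y₂) = (0.197 − 0.0688)³/(4×0.0688×0.197) = 0.00209/0.0541 = 0.0387 m.
q = V₁·y₁ = 1.93 × 0.0688 = 0.133 m²/s. Q = q·b = 0.133 × 0.711 = 0.0944 m³/s. P = γ·Q·ΔE = 9.81 × 0.0944 × 0.0387 = 0.0358 kW.

P = 0.0358 kW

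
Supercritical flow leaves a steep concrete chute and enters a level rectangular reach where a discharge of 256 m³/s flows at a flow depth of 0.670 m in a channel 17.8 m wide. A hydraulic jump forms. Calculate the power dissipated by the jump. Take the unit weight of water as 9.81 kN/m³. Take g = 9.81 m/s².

P = 41104 kW

q = Q/b = 256/17.8 = 14.4 m²/s; V₁ = q/y₁ = 21.5 m/s. Fr₁ = V₁/√(g·y₁) = 8.37.
Conjugate-depth relation: y₂/y₁ = ½[√(1 + 8Fr₁²) − 1] = ½[√561.8 − 1] = 11.4.
y₂ = 11.4 × 0.670 = 7.61 m.
V₂ = q/y₂ = 14.4/7.61 = 1.89 m/s. E₁ = y₁ + V₁²/2g = 24.2 m; E₂ = y₂ + V₂²/2g = 7.79 m. ΔE = E₁ − E₂ = 16.4 m.
P = γ·Q·ΔE = 9.81 × 256 × 16.4 = 41104 kW.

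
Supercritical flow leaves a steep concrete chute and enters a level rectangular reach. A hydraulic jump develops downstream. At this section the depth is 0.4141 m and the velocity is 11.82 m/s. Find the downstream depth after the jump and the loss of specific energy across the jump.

Fr₁ = V₁/√(g·y₁) = 11.82/√(9.81×0.4141) = 5.864.
By Bélanger, y₂/y₁ = ½[√(1 + 8Fr₁²) − 1] = ½[√276.14 − 1] = 7.809.
y₂ = 7.809 × 0.4141 = 3.234 m.
Head loss: ΔE = (y₂ − y₁)³/(4y₁y₂) = (3.234 − 0.4141)³/(4×0.4141×3.234) = 22.41/5.356 = 4.185 m.

y₂ = 3.234 m; ΔE = 4.185 m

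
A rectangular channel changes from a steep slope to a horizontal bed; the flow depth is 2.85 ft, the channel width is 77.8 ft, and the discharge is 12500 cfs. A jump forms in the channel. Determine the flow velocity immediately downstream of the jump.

q = Q/b = 12500/77.8 = 161 ft²/s; V₁ = q/y₁ = 56.4 ft/s. Fr₁ = V₁/√(g·y₁) = 5.88.
By Bélanger, y₂/y₁ = ½[√(1 + 8Fr₁²) − 1] = ½[√278.1 − 1] = 7.84.
y₂ = 7.84 × 2.85 = 22.3 ft.
V₂ = q/y₂ = 161/22.3 = 7.19 ft/s.

V₂ = 7.19 ft/s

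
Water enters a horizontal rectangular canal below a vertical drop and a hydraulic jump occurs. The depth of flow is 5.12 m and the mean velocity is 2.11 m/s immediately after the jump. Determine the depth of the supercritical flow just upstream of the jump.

y₁ = 0.787 m

Fr₂ = V₂/√(g·y₂) = 2.11/√(9.81×5.12) = 0.298.
Since the conjugate-depth ratio holds either way, y₁/y₂ = ½[√(1 + 8Fr₂²) − 1] = ½[√1.709 − 1] = 0.154.
y₁ = 0.154 × 5.12 = 0.787 m.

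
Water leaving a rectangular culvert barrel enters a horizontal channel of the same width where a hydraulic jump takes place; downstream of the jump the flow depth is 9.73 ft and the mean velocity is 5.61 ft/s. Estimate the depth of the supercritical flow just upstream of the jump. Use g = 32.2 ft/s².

y₁ = 1.67 ft

Fr₂ = V₂/√(g·y₂) = 5.61/√(32.2×9.73) = 0.317.
The Bélanger relation is symmetric: y₁/y₂ = ½[√(1 + 8Fr₂²) − 1] = ½[√1.804 − 1] = 0.171.
y₁ = 0.171 × 9.73 = 1.67 ft.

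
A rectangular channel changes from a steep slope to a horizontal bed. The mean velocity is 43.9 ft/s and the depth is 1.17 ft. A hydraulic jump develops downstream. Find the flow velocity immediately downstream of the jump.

V₂ = 4.56 ft/s

Fr₁ = V₁/√(g·y₁) = 43.9/√(32.2×1.17) = 7.15.
From the momentum equation for a rectangular channel, y₂/y₁ = ½[√(1 + 8Fr₁²) − 1] = ½[√410.2 − 1] = 9.63.
y₂ = 9.63 × 1.17 = 11.3 ft.
q = V₁·y₁ = 43.9 × 1.17 = 51.4 ft²/s.
V₂ = q/y₂ = 51.4/11.3 = 4.56 ft/s.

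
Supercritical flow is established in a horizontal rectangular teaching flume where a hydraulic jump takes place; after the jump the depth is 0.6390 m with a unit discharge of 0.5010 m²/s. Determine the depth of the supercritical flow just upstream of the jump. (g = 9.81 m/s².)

y₁ = 0.1073 m

V₂ = q/y₂ = 0.5010/0.6390 = 0.7840 m/s; Fr₂ = V₂/√(g·y₂) = 0.3131.
The Bélanger relation is symmetric: y₁/y₂ = ½[√(1 + 8Fr₂²) − 1] = ½[√1.7845 − 1] = 0.1679.
y₁ = 0.1679 × 0.6390 = 0.1073 m.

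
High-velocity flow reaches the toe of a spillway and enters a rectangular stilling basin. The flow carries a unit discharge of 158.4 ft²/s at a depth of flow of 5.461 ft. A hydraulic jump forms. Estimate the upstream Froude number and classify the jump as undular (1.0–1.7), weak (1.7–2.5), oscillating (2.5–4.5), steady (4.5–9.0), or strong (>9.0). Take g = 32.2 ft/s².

V₁ = q/y₁ = 158.4/5.461 = 29.01 ft/s. Fr₁ = V₁/√(g·y₁) = 29.01/√(32.2×5.461) = 2.187.
Fr₁ = 2.187 lies in the weak range.

Fr₁ = 2.187; weak jump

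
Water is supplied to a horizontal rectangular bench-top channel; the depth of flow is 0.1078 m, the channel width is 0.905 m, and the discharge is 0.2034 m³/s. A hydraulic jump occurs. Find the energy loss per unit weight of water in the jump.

q = Q/b = 0.2034/0.905 = 0.2248 m²/s; V₁ = q/y₁ = 2.085 m/s. Fr₁ = V₁/√(g·y₁) = 2.027.
Conjugate-depth relation: y₂/y₁ = ½[√(1 + 8Fr₁²) − 1] = ½[√33.883 − 1] = 2.410.
y₂ = 2.410 × 0.1078 = 0.2598 m.
V₂ = q/y₂ = 0.2248/0.2598 = 0.8649 m/s. E₁ = y₁ + V₁²/2g = 0.3293 m; E₂ = y₂ + V₂²/2g = 0.2980 m. ΔE = E₁ − E₂ = 0.03137 m.

ΔE = 0.03137 m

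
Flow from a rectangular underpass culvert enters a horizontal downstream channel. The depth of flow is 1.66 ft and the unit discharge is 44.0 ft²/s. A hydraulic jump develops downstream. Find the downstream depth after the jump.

V₁ = q/y₁ = 44.0/1.66 = 26.5 ft/s. Fr₁ = V₁/√(g·y₁) = 26.5/√(32.2×1.66) = 3.63.
From the momentum equation for a rectangular channel, y₂/y₁ = ½[√(1 + 8Fr₁²) − 1] = ½[√106.2 − 1] = 4.65.
y₂ = 4.65 × 1.66 = 7.72 ft.

y₂ = 7.72 ft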